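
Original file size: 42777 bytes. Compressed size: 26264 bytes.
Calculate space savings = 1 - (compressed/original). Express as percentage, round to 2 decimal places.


ratio = compressed/original = 26264/42777 = 0.613975
savings = 1 - ratio = 1 - 0.613975 = 0.386025
as a percentage: 0.386025 * 100 = 38.6%

Space savings = 1 - 26264/42777 = 38.6%


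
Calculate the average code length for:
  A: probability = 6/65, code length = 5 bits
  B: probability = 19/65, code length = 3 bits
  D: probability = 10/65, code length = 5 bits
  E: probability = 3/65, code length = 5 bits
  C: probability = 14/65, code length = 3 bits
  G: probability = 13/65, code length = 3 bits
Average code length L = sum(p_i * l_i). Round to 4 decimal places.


Weighted contributions p_i * l_i:
  A: (6/65) * 5 = 30/65
  B: (19/65) * 3 = 57/65
  D: (10/65) * 5 = 50/65
  E: (3/65) * 5 = 15/65
  C: (14/65) * 3 = 42/65
  G: (13/65) * 3 = 39/65
Sum = (30 + 57 + 50 + 15 + 42 + 39)/65 = 233/65

L = 233/65 = 3.5846 bits/symbol


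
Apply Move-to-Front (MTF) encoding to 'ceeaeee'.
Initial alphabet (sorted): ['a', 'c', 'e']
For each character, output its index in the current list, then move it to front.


MTF encoding:
'c': index 1 in ['a', 'c', 'e'] -> ['c', 'a', 'e']
'e': index 2 in ['c', 'a', 'e'] -> ['e', 'c', 'a']
'e': index 0 in ['e', 'c', 'a'] -> ['e', 'c', 'a']
'a': index 2 in ['e', 'c', 'a'] -> ['a', 'e', 'c']
'e': index 1 in ['a', 'e', 'c'] -> ['e', 'a', 'c']
'e': index 0 in ['e', 'a', 'c'] -> ['e', 'a', 'c']
'e': index 0 in ['e', 'a', 'c'] -> ['e', 'a', 'c']


Output: [1, 2, 0, 2, 1, 0, 0]


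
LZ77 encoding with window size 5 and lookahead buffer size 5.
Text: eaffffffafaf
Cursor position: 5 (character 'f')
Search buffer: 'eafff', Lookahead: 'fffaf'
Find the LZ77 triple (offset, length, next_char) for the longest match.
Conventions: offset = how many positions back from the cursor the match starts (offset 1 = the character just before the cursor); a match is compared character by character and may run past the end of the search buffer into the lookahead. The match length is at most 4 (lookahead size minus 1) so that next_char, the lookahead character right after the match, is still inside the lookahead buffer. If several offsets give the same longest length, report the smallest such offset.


Try each offset into the search buffer:
  offset=1 (pos 4, char 'f'): match length 3
  offset=2 (pos 3, char 'f'): match length 3
  offset=3 (pos 2, char 'f'): match length 3
  offset=4 (pos 1, char 'a'): match length 0
  offset=5 (pos 0, char 'e'): match length 0
Longest match has length 3, found at offsets 1, 2, 3; take the smallest, offset 1.
next_char = character at position 5 + 3 = 8 -> 'a'

Best match: offset=1, length=3 (matching 'fff' starting at position 4)
LZ77 triple: (1, 3, 'a')


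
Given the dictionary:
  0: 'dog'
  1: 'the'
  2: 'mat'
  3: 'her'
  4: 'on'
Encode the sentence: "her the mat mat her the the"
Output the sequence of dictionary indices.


Look up each word in the dictionary:
  'her' -> 3
  'the' -> 1
  'mat' -> 2
  'mat' -> 2
  'her' -> 3
  'the' -> 1
  'the' -> 1

Encoded: [3, 1, 2, 2, 3, 1, 1]


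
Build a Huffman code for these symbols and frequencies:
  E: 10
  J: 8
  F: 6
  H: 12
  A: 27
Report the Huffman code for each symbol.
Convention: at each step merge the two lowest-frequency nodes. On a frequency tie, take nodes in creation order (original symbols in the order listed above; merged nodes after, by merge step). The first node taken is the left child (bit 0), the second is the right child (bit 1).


Huffman tree construction:
Step 1: Merge F(6) + J(8) = 14
Step 2: Merge E(10) + H(12) = 22
Step 3: Merge (F+J)(14) + (E+H)(22) = 36
Step 4: Merge A(27) + ((F+J)+(E+H))(36) = 63
Read each symbol's code off the tree from the root (left child = 0, right child = 1).

Codes:
  E: 110 (length 3)
  J: 101 (length 3)
  F: 100 (length 3)
  H: 111 (length 3)
  A: 0 (length 1)
Average code length: 135/63 = 2.1429 bits/symbol


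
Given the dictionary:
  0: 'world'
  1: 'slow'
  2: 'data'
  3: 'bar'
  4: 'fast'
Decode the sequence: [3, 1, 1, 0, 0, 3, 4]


Look up each index in the dictionary:
  3 -> 'bar'
  1 -> 'slow'
  1 -> 'slow'
  0 -> 'world'
  0 -> 'world'
  3 -> 'bar'
  4 -> 'fast'

Decoded: "bar slow slow world world bar fast"


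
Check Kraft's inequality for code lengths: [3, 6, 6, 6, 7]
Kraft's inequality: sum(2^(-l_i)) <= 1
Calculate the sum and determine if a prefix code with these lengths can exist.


Sum = 2^(-3) + 2^(-6) + 2^(-6) + 2^(-6) + 2^(-7)
    = 0.125 + 0.015625 + 0.015625 + 0.015625 + 0.0078125
    = 23/128 = 0.1796875
Since 0.1796875 <= 1, Kraft's inequality IS satisfied.
A prefix code with these lengths CAN exist.

Kraft sum = 0.1796875. Satisfied.


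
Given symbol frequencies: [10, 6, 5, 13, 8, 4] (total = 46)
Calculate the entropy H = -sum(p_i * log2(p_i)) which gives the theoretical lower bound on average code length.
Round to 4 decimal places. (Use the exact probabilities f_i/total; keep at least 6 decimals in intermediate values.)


Per-symbol terms -p_i * log2(p_i) with p_i = f_i/46:
  p = 10/46 = 0.217391: log2(p) = -2.201634, -p*log2(p) = 0.478616
  p = 6/46 = 0.130435: log2(p) = -2.938599, -p*log2(p) = 0.383296
  p = 5/46 = 0.108696: log2(p) = -3.201634, -p*log2(p) = 0.348004
  p = 13/46 = 0.282609: log2(p) = -1.823122, -p*log2(p) = 0.515230
  p = 8/46 = 0.173913: log2(p) = -2.523562, -p*log2(p) = 0.438880
  p = 4/46 = 0.086957: log2(p) = -3.523562, -p*log2(p) = 0.306397
H = 0.478616 + 0.383296 + 0.348004 + 0.515230 + 0.438880 + 0.306397 = 2.470423

H = 2.4704 bits/symbol


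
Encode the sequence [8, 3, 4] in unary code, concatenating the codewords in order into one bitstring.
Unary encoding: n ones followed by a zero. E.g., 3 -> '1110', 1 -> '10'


Encode each number as n ones followed by a terminating 0:
  8 -> 111111110 (9 bits)
  3 -> 1110 (4 bits)
  4 -> 11110 (5 bits)
Total length = 9 + 4 + 5 = 18 bits.

Unary([8, 3, 4]) = 111111110111011110 (18 bits)


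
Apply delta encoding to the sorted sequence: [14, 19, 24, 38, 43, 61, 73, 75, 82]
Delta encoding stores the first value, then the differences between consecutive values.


First value: 14
Deltas:
  19 - 14 = 5
  24 - 19 = 5
  38 - 24 = 14
  43 - 38 = 5
  61 - 43 = 18
  73 - 61 = 12
  75 - 73 = 2
  82 - 75 = 7


Delta encoded: [14, 5, 5, 14, 5, 18, 12, 2, 7]


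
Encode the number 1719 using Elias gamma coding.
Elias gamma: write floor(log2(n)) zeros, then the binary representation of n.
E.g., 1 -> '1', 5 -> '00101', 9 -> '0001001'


num_bits = floor(log2(1719)) + 1 = 11
leading_zeros = num_bits - 1 = 10
binary(1719) = 11010110111

Elias gamma(1719) = '0000000000' + '11010110111' = 000000000011010110111 (21 bits)


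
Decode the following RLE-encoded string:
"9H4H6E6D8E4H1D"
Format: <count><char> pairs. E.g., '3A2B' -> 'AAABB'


Expanding each <count><char> pair:
  9H -> 'HHHHHHHHH'
  4H -> 'HHHH'
  6E -> 'EEEEEE'
  6D -> 'DDDDDD'
  8E -> 'EEEEEEEE'
  4H -> 'HHHH'
  1D -> 'D'

Decoded = HHHHHHHHHHHHHEEEEEEDDDDDDEEEEEEEEHHHHD


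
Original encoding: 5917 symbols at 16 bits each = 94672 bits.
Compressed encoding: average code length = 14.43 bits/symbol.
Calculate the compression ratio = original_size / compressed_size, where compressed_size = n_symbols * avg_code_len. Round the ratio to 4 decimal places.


original_size = n_symbols * orig_bits = 5917 * 16 = 94672 bits
compressed_size = n_symbols * avg_code_len = 5917 * 14.43 = 85382.31 bits
ratio = original_size / compressed_size = 94672 / 85382.31 = 1.1088

Compression ratio = 1.1088


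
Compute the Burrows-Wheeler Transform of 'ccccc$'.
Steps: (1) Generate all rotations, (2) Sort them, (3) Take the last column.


Rotations (sorted):
  0: $ccccc -> last char: c
  1: c$cccc -> last char: c
  2: cc$ccc -> last char: c
  3: ccc$cc -> last char: c
  4: cccc$c -> last char: c
  5: ccccc$ -> last char: $


BWT = ccccc$


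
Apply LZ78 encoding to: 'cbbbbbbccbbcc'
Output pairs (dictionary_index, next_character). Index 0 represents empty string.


LZ78 encoding steps:
Dictionary: {0: ''}
Step 1: w='' (idx 0), next='c' -> output (0, 'c'), add 'c' as idx 1
Step 2: w='' (idx 0), next='b' -> output (0, 'b'), add 'b' as idx 2
Step 3: w='b' (idx 2), next='b' -> output (2, 'b'), add 'bb' as idx 3
Step 4: w='bb' (idx 3), next='b' -> output (3, 'b'), add 'bbb' as idx 4
Step 5: w='c' (idx 1), next='c' -> output (1, 'c'), add 'cc' as idx 5
Step 6: w='bb' (idx 3), next='c' -> output (3, 'c'), add 'bbc' as idx 6
Step 7: w='c' (idx 1), end of input -> output (1, '')


Encoded: [(0, 'c'), (0, 'b'), (2, 'b'), (3, 'b'), (1, 'c'), (3, 'c'), (1, '')]


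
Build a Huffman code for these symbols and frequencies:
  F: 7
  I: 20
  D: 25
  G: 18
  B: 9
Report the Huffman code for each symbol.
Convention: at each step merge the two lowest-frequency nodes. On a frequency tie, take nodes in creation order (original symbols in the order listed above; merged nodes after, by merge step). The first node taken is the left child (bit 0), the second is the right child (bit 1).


Huffman tree construction:
Step 1: Merge F(7) + B(9) = 16
Step 2: Merge (F+B)(16) + G(18) = 34
Step 3: Merge I(20) + D(25) = 45
Step 4: Merge ((F+B)+G)(34) + (I+D)(45) = 79
Read each symbol's code off the tree from the root (left child = 0, right child = 1).

Codes:
  F: 000 (length 3)
  I: 10 (length 2)
  D: 11 (length 2)
  G: 01 (length 2)
  B: 001 (length 3)
Average code length: 174/79 = 2.2025 bits/symbol


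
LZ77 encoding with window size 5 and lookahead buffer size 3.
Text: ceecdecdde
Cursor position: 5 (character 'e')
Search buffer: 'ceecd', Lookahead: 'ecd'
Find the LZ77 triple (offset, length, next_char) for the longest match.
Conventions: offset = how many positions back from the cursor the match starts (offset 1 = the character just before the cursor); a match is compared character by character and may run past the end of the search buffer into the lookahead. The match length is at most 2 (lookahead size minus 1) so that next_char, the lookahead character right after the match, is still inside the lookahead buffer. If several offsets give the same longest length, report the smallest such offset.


Try each offset into the search buffer:
  offset=1 (pos 4, char 'd'): match length 0
  offset=2 (pos 3, char 'c'): match length 0
  offset=3 (pos 2, char 'e'): match length 2
  offset=4 (pos 1, char 'e'): match length 1
  offset=5 (pos 0, char 'c'): match length 0
Longest match has length 2 at offset 3.
next_char = character at position 5 + 2 = 7 -> 'd'

Best match: offset=3, length=2 (matching 'ec' starting at position 2)
LZ77 triple: (3, 2, 'd')


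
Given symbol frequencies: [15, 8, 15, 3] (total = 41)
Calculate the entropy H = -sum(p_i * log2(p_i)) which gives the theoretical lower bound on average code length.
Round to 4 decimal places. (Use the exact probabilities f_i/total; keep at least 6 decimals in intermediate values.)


Per-symbol terms -p_i * log2(p_i) with p_i = f_i/41:
  p = 15/41 = 0.365854: log2(p) = -1.450661, -p*log2(p) = 0.530730
  p = 8/41 = 0.195122: log2(p) = -2.357552, -p*log2(p) = 0.460010
  p = 15/41 = 0.365854: log2(p) = -1.450661, -p*log2(p) = 0.530730
  p = 3/41 = 0.073171: log2(p) = -3.772590, -p*log2(p) = 0.276043
H = 0.530730 + 0.460010 + 0.530730 + 0.276043 = 1.797513

H = 1.7975 bits/symbol


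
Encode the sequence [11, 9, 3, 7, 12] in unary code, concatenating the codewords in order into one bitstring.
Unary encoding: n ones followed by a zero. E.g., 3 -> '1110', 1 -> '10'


Encode each number as n ones followed by a terminating 0:
  11 -> 111111111110 (12 bits)
  9 -> 1111111110 (10 bits)
  3 -> 1110 (4 bits)
  7 -> 11111110 (8 bits)
  12 -> 1111111111110 (13 bits)
Total length = 12 + 10 + 4 + 8 + 13 = 47 bits.

Unary([11, 9, 3, 7, 12]) = 11111111111011111111101110111111101111111111110 (47 bits)


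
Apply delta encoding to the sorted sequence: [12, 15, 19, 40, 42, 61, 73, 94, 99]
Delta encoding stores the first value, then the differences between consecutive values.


First value: 12
Deltas:
  15 - 12 = 3
  19 - 15 = 4
  40 - 19 = 21
  42 - 40 = 2
  61 - 42 = 19
  73 - 61 = 12
  94 - 73 = 21
  99 - 94 = 5


Delta encoded: [12, 3, 4, 21, 2, 19, 12, 21, 5]


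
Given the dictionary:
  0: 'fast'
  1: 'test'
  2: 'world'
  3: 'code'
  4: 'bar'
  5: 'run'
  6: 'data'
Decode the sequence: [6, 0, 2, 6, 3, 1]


Look up each index in the dictionary:
  6 -> 'data'
  0 -> 'fast'
  2 -> 'world'
  6 -> 'data'
  3 -> 'code'
  1 -> 'test'

Decoded: "data fast world data code test"


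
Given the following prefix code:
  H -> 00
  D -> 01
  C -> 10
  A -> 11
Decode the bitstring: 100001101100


Decoding step by step:
Bits 10 -> C
Bits 00 -> H
Bits 01 -> D
Bits 10 -> C
Bits 11 -> A
Bits 00 -> H


Decoded message: CHDCAH


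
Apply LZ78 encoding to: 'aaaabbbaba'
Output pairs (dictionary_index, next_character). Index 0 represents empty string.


LZ78 encoding steps:
Dictionary: {0: ''}
Step 1: w='' (idx 0), next='a' -> output (0, 'a'), add 'a' as idx 1
Step 2: w='a' (idx 1), next='a' -> output (1, 'a'), add 'aa' as idx 2
Step 3: w='a' (idx 1), next='b' -> output (1, 'b'), add 'ab' as idx 3
Step 4: w='' (idx 0), next='b' -> output (0, 'b'), add 'b' as idx 4
Step 5: w='b' (idx 4), next='a' -> output (4, 'a'), add 'ba' as idx 5
Step 6: w='ba' (idx 5), end of input -> output (5, '')


Encoded: [(0, 'a'), (1, 'a'), (1, 'b'), (0, 'b'), (4, 'a'), (5, '')]


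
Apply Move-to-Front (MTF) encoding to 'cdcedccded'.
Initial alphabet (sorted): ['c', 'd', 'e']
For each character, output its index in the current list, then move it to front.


MTF encoding:
'c': index 0 in ['c', 'd', 'e'] -> ['c', 'd', 'e']
'd': index 1 in ['c', 'd', 'e'] -> ['d', 'c', 'e']
'c': index 1 in ['d', 'c', 'e'] -> ['c', 'd', 'e']
'e': index 2 in ['c', 'd', 'e'] -> ['e', 'c', 'd']
'd': index 2 in ['e', 'c', 'd'] -> ['d', 'e', 'c']
'c': index 2 in ['d', 'e', 'c'] -> ['c', 'd', 'e']
'c': index 0 in ['c', 'd', 'e'] -> ['c', 'd', 'e']
'd': index 1 in ['c', 'd', 'e'] -> ['d', 'c', 'e']
'e': index 2 in ['d', 'c', 'e'] -> ['e', 'd', 'c']
'd': index 1 in ['e', 'd', 'c'] -> ['d', 'e', 'c']


Output: [0, 1, 1, 2, 2, 2, 0, 1, 2, 1]


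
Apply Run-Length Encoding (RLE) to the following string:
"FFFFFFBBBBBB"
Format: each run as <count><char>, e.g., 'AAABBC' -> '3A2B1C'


Scanning runs left to right:
  i=0: run of 'F' x 6 -> '6F'
  i=6: run of 'B' x 6 -> '6B'

RLE = 6F6B


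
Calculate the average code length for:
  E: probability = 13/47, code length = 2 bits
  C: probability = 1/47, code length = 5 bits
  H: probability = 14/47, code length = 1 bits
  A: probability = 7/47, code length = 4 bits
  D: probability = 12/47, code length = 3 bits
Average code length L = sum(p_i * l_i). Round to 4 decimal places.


Weighted contributions p_i * l_i:
  E: (13/47) * 2 = 26/47
  C: (1/47) * 5 = 5/47
  H: (14/47) * 1 = 14/47
  A: (7/47) * 4 = 28/47
  D: (12/47) * 3 = 36/47
Sum = (26 + 5 + 14 + 28 + 36)/47 = 109/47

L = 109/47 = 2.3191 bits/symbol


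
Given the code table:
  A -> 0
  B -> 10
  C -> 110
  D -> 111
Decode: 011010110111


Decoding:
0 -> A
110 -> C
10 -> B
110 -> C
111 -> D


Result: ACBCD


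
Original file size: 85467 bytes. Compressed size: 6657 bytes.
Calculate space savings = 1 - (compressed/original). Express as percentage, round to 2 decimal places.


ratio = compressed/original = 6657/85467 = 0.07789
savings = 1 - ratio = 1 - 0.07789 = 0.92211
as a percentage: 0.92211 * 100 = 92.21%

Space savings = 1 - 6657/85467 = 92.21%


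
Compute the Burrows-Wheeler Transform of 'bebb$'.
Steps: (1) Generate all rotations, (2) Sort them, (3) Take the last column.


Rotations (sorted):
  0: $bebb -> last char: b
  1: b$beb -> last char: b
  2: bb$be -> last char: e
  3: bebb$ -> last char: $
  4: ebb$b -> last char: b


BWT = bbe$b


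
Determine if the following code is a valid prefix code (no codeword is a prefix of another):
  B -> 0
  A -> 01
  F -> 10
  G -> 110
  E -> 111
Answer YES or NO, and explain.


Checking each pair (does one codeword prefix another?):
  B='0' vs A='01': prefix -- VIOLATION

NO -- this is NOT a valid prefix code. B (0) is a prefix of A (01).


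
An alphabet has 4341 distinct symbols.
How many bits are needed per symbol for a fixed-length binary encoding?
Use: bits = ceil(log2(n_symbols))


log2(4341) = 12.0838
Bracket: 2^12 = 4096 < 4341 <= 2^13 = 8192
So ceil(log2(4341)) = 13

bits = ceil(log2(4341)) = ceil(12.0838) = 13 bits


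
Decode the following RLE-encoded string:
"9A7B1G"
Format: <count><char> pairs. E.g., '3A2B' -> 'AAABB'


Expanding each <count><char> pair:
  9A -> 'AAAAAAAAA'
  7B -> 'BBBBBBB'
  1G -> 'G'

Decoded = AAAAAAAAABBBBBBBG


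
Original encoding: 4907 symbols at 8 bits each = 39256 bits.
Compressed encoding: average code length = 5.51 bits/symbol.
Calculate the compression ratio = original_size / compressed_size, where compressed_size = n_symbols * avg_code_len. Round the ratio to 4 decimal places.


original_size = n_symbols * orig_bits = 4907 * 8 = 39256 bits
compressed_size = n_symbols * avg_code_len = 4907 * 5.51 = 27037.57 bits
ratio = original_size / compressed_size = 39256 / 27037.57 = 1.4519

Compression ratio = 1.4519


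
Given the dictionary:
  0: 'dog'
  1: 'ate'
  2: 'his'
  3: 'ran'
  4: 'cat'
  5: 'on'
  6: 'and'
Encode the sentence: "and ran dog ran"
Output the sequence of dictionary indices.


Look up each word in the dictionary:
  'and' -> 6
  'ran' -> 3
  'dog' -> 0
  'ran' -> 3

Encoded: [6, 3, 0, 3]


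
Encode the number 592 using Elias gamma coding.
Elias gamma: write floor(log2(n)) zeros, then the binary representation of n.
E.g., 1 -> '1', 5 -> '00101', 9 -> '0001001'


num_bits = floor(log2(592)) + 1 = 10
leading_zeros = num_bits - 1 = 9
binary(592) = 1001010000

Elias gamma(592) = '000000000' + '1001010000' = 0000000001001010000 (19 bits)


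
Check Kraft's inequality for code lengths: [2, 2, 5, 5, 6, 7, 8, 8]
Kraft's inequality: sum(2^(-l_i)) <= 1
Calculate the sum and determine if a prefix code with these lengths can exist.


Sum = 2^(-2) + 2^(-2) + 2^(-5) + 2^(-5) + 2^(-6) + 2^(-7) + 2^(-8) + 2^(-8)
    = 0.25 + 0.25 + 0.03125 + 0.03125 + 0.015625 + 0.0078125 + 0.00390625 + 0.00390625
    = 152/256 = 0.59375
Since 0.59375 <= 1, Kraft's inequality IS satisfied.
A prefix code with these lengths CAN exist.

Kraft sum = 0.59375. Satisfied.


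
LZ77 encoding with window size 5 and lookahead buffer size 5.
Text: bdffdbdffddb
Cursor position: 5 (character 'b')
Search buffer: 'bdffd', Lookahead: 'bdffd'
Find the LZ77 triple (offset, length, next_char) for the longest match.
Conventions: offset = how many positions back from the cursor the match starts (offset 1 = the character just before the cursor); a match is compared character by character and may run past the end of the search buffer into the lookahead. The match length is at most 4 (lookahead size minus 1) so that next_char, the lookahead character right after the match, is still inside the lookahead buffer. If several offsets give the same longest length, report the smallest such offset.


Try each offset into the search buffer:
  offset=1 (pos 4, char 'd'): match length 0
  offset=2 (pos 3, char 'f'): match length 0
  offset=3 (pos 2, char 'f'): match length 0
  offset=4 (pos 1, char 'd'): match length 0
  offset=5 (pos 0, char 'b'): match length 4
Longest match has length 4 at offset 5.
next_char = character at position 5 + 4 = 9 -> 'd'

Best match: offset=5, length=4 (matching 'bdff' starting at position 0)
LZ77 triple: (5, 4, 'd')


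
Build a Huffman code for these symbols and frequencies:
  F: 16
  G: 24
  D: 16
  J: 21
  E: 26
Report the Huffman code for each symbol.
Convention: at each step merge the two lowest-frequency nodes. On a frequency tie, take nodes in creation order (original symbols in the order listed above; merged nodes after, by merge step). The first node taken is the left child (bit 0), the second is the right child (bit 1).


Huffman tree construction:
Step 1: Merge F(16) + D(16) = 32
Step 2: Merge J(21) + G(24) = 45
Step 3: Merge E(26) + (F+D)(32) = 58
Step 4: Merge (J+G)(45) + (E+(F+D))(58) = 103
Read each symbol's code off the tree from the root (left child = 0, right child = 1).

Codes:
  F: 110 (length 3)
  G: 01 (length 2)
  D: 111 (length 3)
  J: 00 (length 2)
  E: 10 (length 2)
Average code length: 238/103 = 2.3107 bits/symbol


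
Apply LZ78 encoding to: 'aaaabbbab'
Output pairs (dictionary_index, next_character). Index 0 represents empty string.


LZ78 encoding steps:
Dictionary: {0: ''}
Step 1: w='' (idx 0), next='a' -> output (0, 'a'), add 'a' as idx 1
Step 2: w='a' (idx 1), next='a' -> output (1, 'a'), add 'aa' as idx 2
Step 3: w='a' (idx 1), next='b' -> output (1, 'b'), add 'ab' as idx 3
Step 4: w='' (idx 0), next='b' -> output (0, 'b'), add 'b' as idx 4
Step 5: w='b' (idx 4), next='a' -> output (4, 'a'), add 'ba' as idx 5
Step 6: w='b' (idx 4), end of input -> output (4, '')


Encoded: [(0, 'a'), (1, 'a'), (1, 'b'), (0, 'b'), (4, 'a'), (4, '')]


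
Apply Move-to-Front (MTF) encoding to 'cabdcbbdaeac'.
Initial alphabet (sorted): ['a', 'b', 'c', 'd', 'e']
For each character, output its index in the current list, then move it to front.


MTF encoding:
'c': index 2 in ['a', 'b', 'c', 'd', 'e'] -> ['c', 'a', 'b', 'd', 'e']
'a': index 1 in ['c', 'a', 'b', 'd', 'e'] -> ['a', 'c', 'b', 'd', 'e']
'b': index 2 in ['a', 'c', 'b', 'd', 'e'] -> ['b', 'a', 'c', 'd', 'e']
'd': index 3 in ['b', 'a', 'c', 'd', 'e'] -> ['d', 'b', 'a', 'c', 'e']
'c': index 3 in ['d', 'b', 'a', 'c', 'e'] -> ['c', 'd', 'b', 'a', 'e']
'b': index 2 in ['c', 'd', 'b', 'a', 'e'] -> ['b', 'c', 'd', 'a', 'e']
'b': index 0 in ['b', 'c', 'd', 'a', 'e'] -> ['b', 'c', 'd', 'a', 'e']
'd': index 2 in ['b', 'c', 'd', 'a', 'e'] -> ['d', 'b', 'c', 'a', 'e']
'a': index 3 in ['d', 'b', 'c', 'a', 'e'] -> ['a', 'd', 'b', 'c', 'e']
'e': index 4 in ['a', 'd', 'b', 'c', 'e'] -> ['e', 'a', 'd', 'b', 'c']
'a': index 1 in ['e', 'a', 'd', 'b', 'c'] -> ['a', 'e', 'd', 'b', 'c']
'c': index 4 in ['a', 'e', 'd', 'b', 'c'] -> ['c', 'a', 'e', 'd', 'b']


Output: [2, 1, 2, 3, 3, 2, 0, 2, 3, 4, 1, 4]


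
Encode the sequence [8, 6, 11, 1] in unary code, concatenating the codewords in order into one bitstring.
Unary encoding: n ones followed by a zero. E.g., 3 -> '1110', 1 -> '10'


Encode each number as n ones followed by a terminating 0:
  8 -> 111111110 (9 bits)
  6 -> 1111110 (7 bits)
  11 -> 111111111110 (12 bits)
  1 -> 10 (2 bits)
Total length = 9 + 7 + 12 + 2 = 30 bits.

Unary([8, 6, 11, 1]) = 111111110111111011111111111010 (30 bits)


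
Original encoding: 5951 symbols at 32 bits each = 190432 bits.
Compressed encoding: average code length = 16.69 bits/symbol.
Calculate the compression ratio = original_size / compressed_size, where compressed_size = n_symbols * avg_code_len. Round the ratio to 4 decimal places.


original_size = n_symbols * orig_bits = 5951 * 32 = 190432 bits
compressed_size = n_symbols * avg_code_len = 5951 * 16.69 = 99322.19 bits
ratio = original_size / compressed_size = 190432 / 99322.19 = 1.9173

Compression ratio = 1.9173


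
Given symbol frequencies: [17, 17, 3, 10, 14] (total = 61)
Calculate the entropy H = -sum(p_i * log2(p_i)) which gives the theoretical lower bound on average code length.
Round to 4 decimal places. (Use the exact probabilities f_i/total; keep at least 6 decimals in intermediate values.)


Per-symbol terms -p_i * log2(p_i) with p_i = f_i/61:
  p = 17/61 = 0.278689: log2(p) = -1.843274, -p*log2(p) = 0.513699
  p = 17/61 = 0.278689: log2(p) = -1.843274, -p*log2(p) = 0.513699
  p = 3/61 = 0.049180: log2(p) = -4.345775, -p*log2(p) = 0.213727
  p = 10/61 = 0.163934: log2(p) = -2.608809, -p*log2(p) = 0.427674
  p = 14/61 = 0.229508: log2(p) = -2.123382, -p*log2(p) = 0.487334
H = 0.513699 + 0.513699 + 0.213727 + 0.427674 + 0.487334 = 2.156133

H = 2.1561 bits/symbol


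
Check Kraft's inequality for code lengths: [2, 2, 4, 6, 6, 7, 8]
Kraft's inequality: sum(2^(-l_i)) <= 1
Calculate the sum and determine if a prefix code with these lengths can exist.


Sum = 2^(-2) + 2^(-2) + 2^(-4) + 2^(-6) + 2^(-6) + 2^(-7) + 2^(-8)
    = 0.25 + 0.25 + 0.0625 + 0.015625 + 0.015625 + 0.0078125 + 0.00390625
    = 155/256 = 0.60546875
Since 0.60546875 <= 1, Kraft's inequality IS satisfied.
A prefix code with these lengths CAN exist.

Kraft sum = 0.60546875. Satisfied.


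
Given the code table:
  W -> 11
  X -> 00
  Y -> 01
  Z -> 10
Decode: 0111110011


Decoding:
01 -> Y
11 -> W
11 -> W
00 -> X
11 -> W


Result: YWWXW


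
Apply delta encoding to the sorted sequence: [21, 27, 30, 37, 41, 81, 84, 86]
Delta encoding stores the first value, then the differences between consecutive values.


First value: 21
Deltas:
  27 - 21 = 6
  30 - 27 = 3
  37 - 30 = 7
  41 - 37 = 4
  81 - 41 = 40
  84 - 81 = 3
  86 - 84 = 2


Delta encoded: [21, 6, 3, 7, 4, 40, 3, 2]


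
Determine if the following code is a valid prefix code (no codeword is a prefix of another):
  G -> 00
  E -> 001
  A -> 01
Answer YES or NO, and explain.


Checking each pair (does one codeword prefix another?):
  G='00' vs E='001': prefix -- VIOLATION

NO -- this is NOT a valid prefix code. G (00) is a prefix of E (001).


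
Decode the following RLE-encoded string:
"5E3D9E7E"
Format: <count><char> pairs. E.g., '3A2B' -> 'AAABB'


Expanding each <count><char> pair:
  5E -> 'EEEEE'
  3D -> 'DDD'
  9E -> 'EEEEEEEEE'
  7E -> 'EEEEEEE'

Decoded = EEEEEDDDEEEEEEEEEEEEEEEE


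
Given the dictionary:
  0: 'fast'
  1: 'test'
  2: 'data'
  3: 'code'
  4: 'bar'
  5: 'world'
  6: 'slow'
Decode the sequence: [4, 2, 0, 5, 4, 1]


Look up each index in the dictionary:
  4 -> 'bar'
  2 -> 'data'
  0 -> 'fast'
  5 -> 'world'
  4 -> 'bar'
  1 -> 'test'

Decoded: "bar data fast world bar test"


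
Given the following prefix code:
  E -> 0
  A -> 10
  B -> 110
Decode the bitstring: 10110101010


Decoding step by step:
Bits 10 -> A
Bits 110 -> B
Bits 10 -> A
Bits 10 -> A
Bits 10 -> A


Decoded message: ABAAA


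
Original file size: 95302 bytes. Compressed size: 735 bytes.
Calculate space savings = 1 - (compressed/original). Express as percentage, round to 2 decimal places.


ratio = compressed/original = 735/95302 = 0.007712
savings = 1 - ratio = 1 - 0.007712 = 0.992288
as a percentage: 0.992288 * 100 = 99.23%

Space savings = 1 - 735/95302 = 99.23%


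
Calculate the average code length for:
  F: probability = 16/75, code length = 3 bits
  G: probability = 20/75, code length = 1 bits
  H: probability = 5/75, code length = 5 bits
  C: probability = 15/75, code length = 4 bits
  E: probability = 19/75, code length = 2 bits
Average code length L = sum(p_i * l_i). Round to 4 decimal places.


Weighted contributions p_i * l_i:
  F: (16/75) * 3 = 48/75
  G: (20/75) * 1 = 20/75
  H: (5/75) * 5 = 25/75
  C: (15/75) * 4 = 60/75
  E: (19/75) * 2 = 38/75
Sum = (48 + 20 + 25 + 60 + 38)/75 = 191/75

L = 191/75 = 2.5467 bits/symbol


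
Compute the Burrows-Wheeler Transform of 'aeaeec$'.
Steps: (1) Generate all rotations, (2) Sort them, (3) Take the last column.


Rotations (sorted):
  0: $aeaeec -> last char: c
  1: aeaeec$ -> last char: $
  2: aeec$ae -> last char: e
  3: c$aeaee -> last char: e
  4: eaeec$a -> last char: a
  5: ec$aeae -> last char: e
  6: eec$aea -> last char: a


BWT = c$eeaea


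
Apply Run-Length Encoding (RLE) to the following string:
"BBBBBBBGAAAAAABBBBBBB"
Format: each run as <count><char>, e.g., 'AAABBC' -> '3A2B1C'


Scanning runs left to right:
  i=0: run of 'B' x 7 -> '7B'
  i=7: run of 'G' x 1 -> '1G'
  i=8: run of 'A' x 6 -> '6A'
  i=14: run of 'B' x 7 -> '7B'

RLE = 7B1G6A7B


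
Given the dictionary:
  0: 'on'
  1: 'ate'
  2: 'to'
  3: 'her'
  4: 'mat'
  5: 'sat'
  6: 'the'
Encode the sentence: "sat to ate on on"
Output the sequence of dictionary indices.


Look up each word in the dictionary:
  'sat' -> 5
  'to' -> 2
  'ate' -> 1
  'on' -> 0
  'on' -> 0

Encoded: [5, 2, 1, 0, 0]


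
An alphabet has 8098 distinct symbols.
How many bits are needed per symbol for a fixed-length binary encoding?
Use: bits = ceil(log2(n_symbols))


log2(8098) = 12.9833
Bracket: 2^12 = 4096 < 8098 <= 2^13 = 8192
So ceil(log2(8098)) = 13

bits = ceil(log2(8098)) = ceil(12.9833) = 13 bits


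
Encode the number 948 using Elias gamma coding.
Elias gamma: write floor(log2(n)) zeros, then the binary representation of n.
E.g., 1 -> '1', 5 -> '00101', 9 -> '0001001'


num_bits = floor(log2(948)) + 1 = 10
leading_zeros = num_bits - 1 = 9
binary(948) = 1110110100

Elias gamma(948) = '000000000' + '1110110100' = 0000000001110110100 (19 bits)


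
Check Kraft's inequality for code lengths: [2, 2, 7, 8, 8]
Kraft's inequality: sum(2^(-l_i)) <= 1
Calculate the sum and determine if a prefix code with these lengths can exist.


Sum = 2^(-2) + 2^(-2) + 2^(-7) + 2^(-8) + 2^(-8)
    = 0.25 + 0.25 + 0.0078125 + 0.00390625 + 0.00390625
    = 132/256 = 0.515625
Since 0.515625 <= 1, Kraft's inequality IS satisfied.
A prefix code with these lengths CAN exist.

Kraft sum = 0.515625. Satisfied.


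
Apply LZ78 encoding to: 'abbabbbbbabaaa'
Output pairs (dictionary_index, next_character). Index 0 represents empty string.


LZ78 encoding steps:
Dictionary: {0: ''}
Step 1: w='' (idx 0), next='a' -> output (0, 'a'), add 'a' as idx 1
Step 2: w='' (idx 0), next='b' -> output (0, 'b'), add 'b' as idx 2
Step 3: w='b' (idx 2), next='a' -> output (2, 'a'), add 'ba' as idx 3
Step 4: w='b' (idx 2), next='b' -> output (2, 'b'), add 'bb' as idx 4
Step 5: w='bb' (idx 4), next='b' -> output (4, 'b'), add 'bbb' as idx 5
Step 6: w='a' (idx 1), next='b' -> output (1, 'b'), add 'ab' as idx 6
Step 7: w='a' (idx 1), next='a' -> output (1, 'a'), add 'aa' as idx 7
Step 8: w='a' (idx 1), end of input -> output (1, '')


Encoded: [(0, 'a'), (0, 'b'), (2, 'a'), (2, 'b'), (4, 'b'), (1, 'b'), (1, 'a'), (1, '')]


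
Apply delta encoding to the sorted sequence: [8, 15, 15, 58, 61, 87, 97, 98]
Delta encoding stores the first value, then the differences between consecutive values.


First value: 8
Deltas:
  15 - 8 = 7
  15 - 15 = 0
  58 - 15 = 43
  61 - 58 = 3
  87 - 61 = 26
  97 - 87 = 10
  98 - 97 = 1


Delta encoded: [8, 7, 0, 43, 3, 26, 10, 1]


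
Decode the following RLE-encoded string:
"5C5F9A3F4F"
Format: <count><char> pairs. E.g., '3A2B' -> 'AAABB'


Expanding each <count><char> pair:
  5C -> 'CCCCC'
  5F -> 'FFFFF'
  9A -> 'AAAAAAAAA'
  3F -> 'FFF'
  4F -> 'FFFF'

Decoded = CCCCCFFFFFAAAAAAAAAFFFFFFF


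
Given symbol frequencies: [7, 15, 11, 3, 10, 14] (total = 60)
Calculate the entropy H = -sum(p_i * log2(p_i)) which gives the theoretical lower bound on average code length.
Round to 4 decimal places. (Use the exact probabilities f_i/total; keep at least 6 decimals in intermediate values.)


Per-symbol terms -p_i * log2(p_i) with p_i = f_i/60:
  p = 7/60 = 0.116667: log2(p) = -3.099536, -p*log2(p) = 0.361612
  p = 15/60 = 0.250000: log2(p) = -2.000000, -p*log2(p) = 0.500000
  p = 11/60 = 0.183333: log2(p) = -2.447459, -p*log2(p) = 0.448701
  p = 3/60 = 0.050000: log2(p) = -4.321928, -p*log2(p) = 0.216096
  p = 10/60 = 0.166667: log2(p) = -2.584963, -p*log2(p) = 0.430827
  p = 14/60 = 0.233333: log2(p) = -2.099536, -p*log2(p) = 0.489892
H = 0.361612 + 0.500000 + 0.448701 + 0.216096 + 0.430827 + 0.489892 = 2.447128

H = 2.4471 bits/symbol


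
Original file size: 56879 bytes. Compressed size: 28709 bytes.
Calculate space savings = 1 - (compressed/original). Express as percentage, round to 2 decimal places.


ratio = compressed/original = 28709/56879 = 0.504738
savings = 1 - ratio = 1 - 0.504738 = 0.495262
as a percentage: 0.495262 * 100 = 49.53%

Space savings = 1 - 28709/56879 = 49.53%


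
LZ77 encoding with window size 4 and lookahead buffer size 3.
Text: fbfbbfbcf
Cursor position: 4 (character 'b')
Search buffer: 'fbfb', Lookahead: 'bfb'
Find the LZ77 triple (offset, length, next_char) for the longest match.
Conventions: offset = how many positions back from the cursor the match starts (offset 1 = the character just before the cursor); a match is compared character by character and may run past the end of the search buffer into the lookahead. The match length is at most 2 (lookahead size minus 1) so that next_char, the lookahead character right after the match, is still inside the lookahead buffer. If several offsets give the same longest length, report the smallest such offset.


Try each offset into the search buffer:
  offset=1 (pos 3, char 'b'): match length 1
  offset=2 (pos 2, char 'f'): match length 0
  offset=3 (pos 1, char 'b'): match length 2
  offset=4 (pos 0, char 'f'): match length 0
Longest match has length 2 at offset 3.
next_char = character at position 4 + 2 = 6 -> 'b'

Best match: offset=3, length=2 (matching 'bf' starting at position 1)
LZ77 triple: (3, 2, 'b')


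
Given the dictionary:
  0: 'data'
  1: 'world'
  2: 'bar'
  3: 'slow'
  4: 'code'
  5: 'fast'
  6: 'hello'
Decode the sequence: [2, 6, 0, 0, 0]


Look up each index in the dictionary:
  2 -> 'bar'
  6 -> 'hello'
  0 -> 'data'
  0 -> 'data'
  0 -> 'data'

Decoded: "bar hello data data data"


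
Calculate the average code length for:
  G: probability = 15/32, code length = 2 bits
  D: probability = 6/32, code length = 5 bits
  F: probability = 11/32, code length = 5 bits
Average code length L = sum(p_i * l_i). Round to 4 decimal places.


Weighted contributions p_i * l_i:
  G: (15/32) * 2 = 30/32
  D: (6/32) * 5 = 30/32
  F: (11/32) * 5 = 55/32
Sum = (30 + 30 + 55)/32 = 115/32

L = 115/32 = 3.5938 bits/symbol


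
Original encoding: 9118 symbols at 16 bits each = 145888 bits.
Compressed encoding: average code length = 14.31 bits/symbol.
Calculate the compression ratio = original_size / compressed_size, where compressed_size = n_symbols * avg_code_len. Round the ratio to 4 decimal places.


original_size = n_symbols * orig_bits = 9118 * 16 = 145888 bits
compressed_size = n_symbols * avg_code_len = 9118 * 14.31 = 130478.58 bits
ratio = original_size / compressed_size = 145888 / 130478.58 = 1.1181

Compression ratio = 1.1181


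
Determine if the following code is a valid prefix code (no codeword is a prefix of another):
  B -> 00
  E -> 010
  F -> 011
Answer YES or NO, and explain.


Checking each pair (does one codeword prefix another?):
  B='00' vs E='010': no prefix
  B='00' vs F='011': no prefix
  E='010' vs B='00': no prefix
  E='010' vs F='011': no prefix
  F='011' vs B='00': no prefix
  F='011' vs E='010': no prefix
No violation found over all pairs.

YES -- this is a valid prefix code. No codeword is a prefix of any other codeword.


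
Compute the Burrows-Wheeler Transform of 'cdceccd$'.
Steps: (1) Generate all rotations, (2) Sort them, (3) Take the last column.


Rotations (sorted):
  0: $cdceccd -> last char: d
  1: ccd$cdce -> last char: e
  2: cd$cdcec -> last char: c
  3: cdceccd$ -> last char: $
  4: ceccd$cd -> last char: d
  5: d$cdcecc -> last char: c
  6: dceccd$c -> last char: c
  7: eccd$cdc -> last char: c


BWT = dec$dccc


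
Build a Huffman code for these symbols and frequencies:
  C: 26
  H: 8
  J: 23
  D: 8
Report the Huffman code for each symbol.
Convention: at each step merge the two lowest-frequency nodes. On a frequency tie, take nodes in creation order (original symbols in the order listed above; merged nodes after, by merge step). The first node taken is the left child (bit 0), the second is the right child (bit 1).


Huffman tree construction:
Step 1: Merge H(8) + D(8) = 16
Step 2: Merge (H+D)(16) + J(23) = 39
Step 3: Merge C(26) + ((H+D)+J)(39) = 65
Read each symbol's code off the tree from the root (left child = 0, right child = 1).

Codes:
  C: 0 (length 1)
  H: 100 (length 3)
  J: 11 (length 2)
  D: 101 (length 3)
Average code length: 120/65 = 1.8462 bits/symbol


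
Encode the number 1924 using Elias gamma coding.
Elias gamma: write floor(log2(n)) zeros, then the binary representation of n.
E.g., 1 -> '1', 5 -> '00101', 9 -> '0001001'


num_bits = floor(log2(1924)) + 1 = 11
leading_zeros = num_bits - 1 = 10
binary(1924) = 11110000100

Elias gamma(1924) = '0000000000' + '11110000100' = 000000000011110000100 (21 bits)


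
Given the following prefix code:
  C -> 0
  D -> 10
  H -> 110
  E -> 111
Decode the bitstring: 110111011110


Decoding step by step:
Bits 110 -> H
Bits 111 -> E
Bits 0 -> C
Bits 111 -> E
Bits 10 -> D


Decoded message: HECED


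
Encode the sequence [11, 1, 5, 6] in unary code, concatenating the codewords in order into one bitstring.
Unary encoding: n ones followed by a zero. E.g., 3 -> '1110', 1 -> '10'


Encode each number as n ones followed by a terminating 0:
  11 -> 111111111110 (12 bits)
  1 -> 10 (2 bits)
  5 -> 111110 (6 bits)
  6 -> 1111110 (7 bits)
Total length = 12 + 2 + 6 + 7 = 27 bits.

Unary([11, 1, 5, 6]) = 111111111110101111101111110 (27 bits)


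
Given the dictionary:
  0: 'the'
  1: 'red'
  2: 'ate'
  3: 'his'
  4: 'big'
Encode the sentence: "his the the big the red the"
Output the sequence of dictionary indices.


Look up each word in the dictionary:
  'his' -> 3
  'the' -> 0
  'the' -> 0
  'big' -> 4
  'the' -> 0
  'red' -> 1
  'the' -> 0

Encoded: [3, 0, 0, 4, 0, 1, 0]


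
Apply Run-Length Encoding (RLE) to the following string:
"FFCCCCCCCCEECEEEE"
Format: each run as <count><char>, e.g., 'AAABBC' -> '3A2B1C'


Scanning runs left to right:
  i=0: run of 'F' x 2 -> '2F'
  i=2: run of 'C' x 8 -> '8C'
  i=10: run of 'E' x 2 -> '2E'
  i=12: run of 'C' x 1 -> '1C'
  i=13: run of 'E' x 4 -> '4E'

RLE = 2F8C2E1C4E


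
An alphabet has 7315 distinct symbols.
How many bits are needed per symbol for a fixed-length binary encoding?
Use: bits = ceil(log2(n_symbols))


log2(7315) = 12.8366
Bracket: 2^12 = 4096 < 7315 <= 2^13 = 8192
So ceil(log2(7315)) = 13

bits = ceil(log2(7315)) = ceil(12.8366) = 13 bits


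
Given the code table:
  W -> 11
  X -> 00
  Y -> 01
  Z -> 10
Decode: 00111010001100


Decoding:
00 -> X
11 -> W
10 -> Z
10 -> Z
00 -> X
11 -> W
00 -> X


Result: XWZZXWX


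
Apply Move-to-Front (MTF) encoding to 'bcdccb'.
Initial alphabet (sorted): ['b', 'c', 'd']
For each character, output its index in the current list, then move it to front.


MTF encoding:
'b': index 0 in ['b', 'c', 'd'] -> ['b', 'c', 'd']
'c': index 1 in ['b', 'c', 'd'] -> ['c', 'b', 'd']
'd': index 2 in ['c', 'b', 'd'] -> ['d', 'c', 'b']
'c': index 1 in ['d', 'c', 'b'] -> ['c', 'd', 'b']
'c': index 0 in ['c', 'd', 'b'] -> ['c', 'd', 'b']
'b': index 2 in ['c', 'd', 'b'] -> ['b', 'c', 'd']


Output: [0, 1, 2, 1, 0, 2]


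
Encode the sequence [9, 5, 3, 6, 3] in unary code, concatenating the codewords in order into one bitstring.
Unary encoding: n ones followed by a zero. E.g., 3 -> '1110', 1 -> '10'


Encode each number as n ones followed by a terminating 0:
  9 -> 1111111110 (10 bits)
  5 -> 111110 (6 bits)
  3 -> 1110 (4 bits)
  6 -> 1111110 (7 bits)
  3 -> 1110 (4 bits)
Total length = 10 + 6 + 4 + 7 + 4 = 31 bits.

Unary([9, 5, 3, 6, 3]) = 1111111110111110111011111101110 (31 bits)


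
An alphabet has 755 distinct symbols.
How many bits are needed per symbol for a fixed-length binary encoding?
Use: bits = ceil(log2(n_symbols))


log2(755) = 9.5603
Bracket: 2^9 = 512 < 755 <= 2^10 = 1024
So ceil(log2(755)) = 10

bits = ceil(log2(755)) = ceil(9.5603) = 10 bits


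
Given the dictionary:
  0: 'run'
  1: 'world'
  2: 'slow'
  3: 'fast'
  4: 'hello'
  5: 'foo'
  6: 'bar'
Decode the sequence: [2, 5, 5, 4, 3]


Look up each index in the dictionary:
  2 -> 'slow'
  5 -> 'foo'
  5 -> 'foo'
  4 -> 'hello'
  3 -> 'fast'

Decoded: "slow foo foo hello fast"


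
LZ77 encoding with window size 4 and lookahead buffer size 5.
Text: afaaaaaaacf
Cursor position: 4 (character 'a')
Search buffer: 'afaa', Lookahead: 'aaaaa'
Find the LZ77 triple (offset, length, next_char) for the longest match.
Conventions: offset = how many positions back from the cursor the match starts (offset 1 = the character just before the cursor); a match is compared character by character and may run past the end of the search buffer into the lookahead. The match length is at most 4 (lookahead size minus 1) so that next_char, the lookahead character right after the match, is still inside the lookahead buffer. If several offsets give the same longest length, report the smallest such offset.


Try each offset into the search buffer:
  offset=1 (pos 3, char 'a'): match length 4
  offset=2 (pos 2, char 'a'): match length 4
  offset=3 (pos 1, char 'f'): match length 0
  offset=4 (pos 0, char 'a'): match length 1
Longest match has length 4, found at offsets 1, 2; take the smallest, offset 1.
next_char = character at position 4 + 4 = 8 -> 'a'

Best match: offset=1, length=4 (matching 'aaaa' starting at position 3)
LZ77 triple: (1, 4, 'a')
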